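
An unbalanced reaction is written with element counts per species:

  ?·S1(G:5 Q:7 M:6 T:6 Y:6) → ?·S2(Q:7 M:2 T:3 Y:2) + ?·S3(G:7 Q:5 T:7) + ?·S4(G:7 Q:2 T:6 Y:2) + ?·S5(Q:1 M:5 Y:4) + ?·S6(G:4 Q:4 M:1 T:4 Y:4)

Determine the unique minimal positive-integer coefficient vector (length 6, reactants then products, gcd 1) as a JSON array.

G: 5·5 = 25 | 2·0+2·7+1·7+5·0+1·4 = 25
Q: 5·7 = 35 | 2·7+2·5+1·2+5·1+1·4 = 35
M: 5·6 = 30 | 2·2+2·0+1·0+5·5+1·1 = 30
T: 5·6 = 30 | 2·3+2·7+1·6+5·0+1·4 = 30
Y: 5·6 = 30 | 2·2+2·0+1·2+5·4+1·4 = 30
gcd(5,2,2,1,5,1) = 1

Coefficients: [5, 2, 2, 1, 5, 1]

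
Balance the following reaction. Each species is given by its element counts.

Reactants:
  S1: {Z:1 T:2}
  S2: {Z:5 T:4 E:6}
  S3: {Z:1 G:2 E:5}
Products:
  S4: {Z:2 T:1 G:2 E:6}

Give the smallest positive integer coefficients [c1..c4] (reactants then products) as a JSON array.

Coefficients: [1, 1, 6, 6]

Z: 1·1+1·5+6·1 = 12 | 6·2 = 12
T: 1·2+1·4+6·0 = 6 | 6·1 = 6
G: 1·0+1·0+6·2 = 12 | 6·2 = 12
E: 1·0+1·6+6·5 = 36 | 6·6 = 36
gcd(1,1,6,6) = 1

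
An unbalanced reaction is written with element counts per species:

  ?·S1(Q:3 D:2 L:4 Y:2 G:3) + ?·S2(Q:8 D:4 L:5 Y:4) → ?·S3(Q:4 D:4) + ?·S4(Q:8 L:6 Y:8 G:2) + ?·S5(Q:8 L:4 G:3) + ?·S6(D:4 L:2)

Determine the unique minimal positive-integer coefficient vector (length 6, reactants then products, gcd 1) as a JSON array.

Q: 4·3+4·8 = 44 | 1·4+3·8+2·8+5·0 = 44
D: 4·2+4·4 = 24 | 1·4+3·0+2·0+5·4 = 24
L: 4·4+4·5 = 36 | 1·0+3·6+2·4+5·2 = 36
Y: 4·2+4·4 = 24 | 1·0+3·8+2·0+5·0 = 24
G: 4·3+4·0 = 12 | 1·0+3·2+2·3+5·0 = 12
gcd(4,4,1,3,2,5) = 1

Coefficients: [4, 4, 1, 3, 2, 5]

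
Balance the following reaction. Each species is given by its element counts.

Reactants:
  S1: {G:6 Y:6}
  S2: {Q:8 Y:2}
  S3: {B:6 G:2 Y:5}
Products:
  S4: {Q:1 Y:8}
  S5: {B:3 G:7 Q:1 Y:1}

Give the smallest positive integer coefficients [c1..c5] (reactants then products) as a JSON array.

Coefficients: [4, 1, 2, 4, 4]

B: 4·0+1·0+2·6 = 12 | 4·0+4·3 = 12
G: 4·6+1·0+2·2 = 28 | 4·0+4·7 = 28
Q: 4·0+1·8+2·0 = 8 | 4·1+4·1 = 8
Y: 4·6+1·2+2·5 = 36 | 4·8+4·1 = 36
gcd(4,1,2,4,4) = 1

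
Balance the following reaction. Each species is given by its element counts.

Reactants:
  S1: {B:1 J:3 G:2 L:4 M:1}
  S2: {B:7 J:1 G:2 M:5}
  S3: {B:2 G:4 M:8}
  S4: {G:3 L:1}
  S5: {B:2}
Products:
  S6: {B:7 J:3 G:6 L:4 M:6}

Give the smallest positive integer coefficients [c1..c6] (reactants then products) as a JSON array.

B: 5·1+3·7+2·2+4·0+6·2 = 42 | 6·7 = 42
J: 5·3+3·1+2·0+4·0+6·0 = 18 | 6·3 = 18
G: 5·2+3·2+2·4+4·3+6·0 = 36 | 6·6 = 36
L: 5·4+3·0+2·0+4·1+6·0 = 24 | 6·4 = 24
M: 5·1+3·5+2·8+4·0+6·0 = 36 | 6·6 = 36
gcd(5,3,2,4,6,6) = 1

Coefficients: [5, 3, 2, 4, 6, 6]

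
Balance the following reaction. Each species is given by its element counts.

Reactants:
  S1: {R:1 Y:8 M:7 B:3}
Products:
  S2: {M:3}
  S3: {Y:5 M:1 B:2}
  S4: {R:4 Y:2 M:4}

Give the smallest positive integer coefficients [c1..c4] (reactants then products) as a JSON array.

Coefficients: [4, 6, 6, 1]

R: 4·1 = 4 | 6·0+6·0+1·4 = 4
Y: 4·8 = 32 | 6·0+6·5+1·2 = 32
M: 4·7 = 28 | 6·3+6·1+1·4 = 28
B: 4·3 = 12 | 6·0+6·2+1·0 = 12
gcd(4,6,6,1) = 1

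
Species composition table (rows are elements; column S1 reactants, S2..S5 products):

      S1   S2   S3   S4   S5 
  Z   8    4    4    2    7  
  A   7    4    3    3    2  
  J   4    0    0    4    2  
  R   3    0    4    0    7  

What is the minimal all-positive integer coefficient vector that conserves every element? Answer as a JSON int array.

Z: 6·8 = 48 | 5·4+1·4+5·2+2·7 = 48
A: 6·7 = 42 | 5·4+1·3+5·3+2·2 = 42
J: 6·4 = 24 | 5·0+1·0+5·4+2·2 = 24
R: 6·3 = 18 | 5·0+1·4+5·0+2·7 = 18
gcd(6,5,1,5,2) = 1

Coefficients: [6, 5, 1, 5, 2]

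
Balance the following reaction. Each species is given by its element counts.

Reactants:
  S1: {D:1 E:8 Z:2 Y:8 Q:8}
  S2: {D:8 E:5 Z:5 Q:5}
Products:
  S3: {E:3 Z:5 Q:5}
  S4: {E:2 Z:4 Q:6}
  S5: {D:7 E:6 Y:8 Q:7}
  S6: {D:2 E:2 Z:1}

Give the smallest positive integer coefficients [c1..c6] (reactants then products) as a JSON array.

D: 2·1+3·8 = 26 | 1·0+2·0+2·7+6·2 = 26
E: 2·8+3·5 = 31 | 1·3+2·2+2·6+6·2 = 31
Z: 2·2+3·5 = 19 | 1·5+2·4+2·0+6·1 = 19
Y: 2·8+3·0 = 16 | 1·0+2·0+2·8+6·0 = 16
Q: 2·8+3·5 = 31 | 1·5+2·6+2·7+6·0 = 31
gcd(2,3,1,2,2,6) = 1

Coefficients: [2, 3, 1, 2, 2, 6]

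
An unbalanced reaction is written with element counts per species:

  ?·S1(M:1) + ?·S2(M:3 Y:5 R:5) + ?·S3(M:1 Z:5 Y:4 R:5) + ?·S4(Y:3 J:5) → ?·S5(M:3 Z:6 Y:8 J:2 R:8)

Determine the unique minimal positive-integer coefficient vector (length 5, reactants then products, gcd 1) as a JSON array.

M: 3·1+2·3+6·1+2·0 = 15 | 5·3 = 15
Z: 3·0+2·0+6·5+2·0 = 30 | 5·6 = 30
Y: 3·0+2·5+6·4+2·3 = 40 | 5·8 = 40
J: 3·0+2·0+6·0+2·5 = 10 | 5·2 = 10
R: 3·0+2·5+6·5+2·0 = 40 | 5·8 = 40
gcd(3,2,6,2,5) = 1

Coefficients: [3, 2, 6, 2, 5]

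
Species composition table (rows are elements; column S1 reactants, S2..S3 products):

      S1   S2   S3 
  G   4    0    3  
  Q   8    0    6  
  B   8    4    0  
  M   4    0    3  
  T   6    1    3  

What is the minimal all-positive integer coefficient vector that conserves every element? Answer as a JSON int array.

Coefficients: [3, 6, 4]

G: 3·4 = 12 | 6·0+4·3 = 12
Q: 3·8 = 24 | 6·0+4·6 = 24
B: 3·8 = 24 | 6·4+4·0 = 24
M: 3·4 = 12 | 6·0+4·3 = 12
T: 3·6 = 18 | 6·1+4·3 = 18
gcd(3,6,4) = 1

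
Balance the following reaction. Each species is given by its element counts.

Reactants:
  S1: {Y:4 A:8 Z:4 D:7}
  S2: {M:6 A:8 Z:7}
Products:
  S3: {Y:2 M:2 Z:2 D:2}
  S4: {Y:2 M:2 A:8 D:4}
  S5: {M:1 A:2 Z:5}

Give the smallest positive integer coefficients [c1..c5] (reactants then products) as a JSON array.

Coefficients: [2, 2, 1, 3, 4]

Y: 2·4+2·0 = 8 | 1·2+3·2+4·0 = 8
M: 2·0+2·6 = 12 | 1·2+3·2+4·1 = 12
A: 2·8+2·8 = 32 | 1·0+3·8+4·2 = 32
Z: 2·4+2·7 = 22 | 1·2+3·0+4·5 = 22
D: 2·7+2·0 = 14 | 1·2+3·4+4·0 = 14
gcd(2,2,1,3,4) = 1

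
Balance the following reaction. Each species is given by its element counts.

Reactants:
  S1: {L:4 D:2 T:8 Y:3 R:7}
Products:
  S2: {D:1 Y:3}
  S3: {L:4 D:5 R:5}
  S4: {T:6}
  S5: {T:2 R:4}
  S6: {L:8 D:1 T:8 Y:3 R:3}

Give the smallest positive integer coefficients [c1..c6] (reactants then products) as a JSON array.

Coefficients: [5, 3, 1, 2, 6, 2]

L: 5·4 = 20 | 3·0+1·4+2·0+6·0+2·8 = 20
D: 5·2 = 10 | 3·1+1·5+2·0+6·0+2·1 = 10
T: 5·8 = 40 | 3·0+1·0+2·6+6·2+2·8 = 40
Y: 5·3 = 15 | 3·3+1·0+2·0+6·0+2·3 = 15
R: 5·7 = 35 | 3·0+1·5+2·0+6·4+2·3 = 35
gcd(5,3,1,2,6,2) = 1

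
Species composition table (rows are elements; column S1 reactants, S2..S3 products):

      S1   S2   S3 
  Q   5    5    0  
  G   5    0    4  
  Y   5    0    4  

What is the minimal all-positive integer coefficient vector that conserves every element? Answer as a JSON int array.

Q: 4·5 = 20 | 4·5+5·0 = 20
G: 4·5 = 20 | 4·0+5·4 = 20
Y: 4·5 = 20 | 4·0+5·4 = 20
gcd(4,4,5) = 1

Coefficients: [4, 4, 5]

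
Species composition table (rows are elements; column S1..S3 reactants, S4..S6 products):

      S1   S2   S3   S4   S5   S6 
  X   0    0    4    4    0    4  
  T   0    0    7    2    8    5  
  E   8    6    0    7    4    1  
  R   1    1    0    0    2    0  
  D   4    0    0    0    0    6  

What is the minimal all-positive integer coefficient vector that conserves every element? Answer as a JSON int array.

X: 3·0+3·0+6·4 = 24 | 4·4+3·0+2·4 = 24
T: 3·0+3·0+6·7 = 42 | 4·2+3·8+2·5 = 42
E: 3·8+3·6+6·0 = 42 | 4·7+3·4+2·1 = 42
R: 3·1+3·1+6·0 = 6 | 4·0+3·2+2·0 = 6
D: 3·4+3·0+6·0 = 12 | 4·0+3·0+2·6 = 12
gcd(3,3,6,4,3,2) = 1

Coefficients: [3, 3, 6, 4, 3, 2]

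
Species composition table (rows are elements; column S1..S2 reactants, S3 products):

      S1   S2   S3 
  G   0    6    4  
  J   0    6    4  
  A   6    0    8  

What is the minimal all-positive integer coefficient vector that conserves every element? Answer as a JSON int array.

Coefficients: [4, 2, 3]

G: 4·0+2·6 = 12 | 3·4 = 12
J: 4·0+2·6 = 12 | 3·4 = 12
A: 4·6+2·0 = 24 | 3·8 = 24
gcd(4,2,3) = 1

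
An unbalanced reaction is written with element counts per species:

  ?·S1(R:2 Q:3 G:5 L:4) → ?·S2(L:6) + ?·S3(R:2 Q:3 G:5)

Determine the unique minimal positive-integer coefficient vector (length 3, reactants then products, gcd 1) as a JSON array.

R: 3·2 = 6 | 2·0+3·2 = 6
Q: 3·3 = 9 | 2·0+3·3 = 9
G: 3·5 = 15 | 2·0+3·5 = 15
L: 3·4 = 12 | 2·6+3·0 = 12
gcd(3,2,3) = 1

Coefficients: [3, 2, 3]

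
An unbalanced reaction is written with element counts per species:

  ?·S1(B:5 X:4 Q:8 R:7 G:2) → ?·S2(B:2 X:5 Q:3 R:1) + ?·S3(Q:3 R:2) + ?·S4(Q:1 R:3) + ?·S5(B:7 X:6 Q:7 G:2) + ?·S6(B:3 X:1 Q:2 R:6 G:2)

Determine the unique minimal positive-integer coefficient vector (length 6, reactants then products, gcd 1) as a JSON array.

Coefficients: [5, 1, 5, 2, 2, 3]

B: 5·5 = 25 | 1·2+5·0+2·0+2·7+3·3 = 25
X: 5·4 = 20 | 1·5+5·0+2·0+2·6+3·1 = 20
Q: 5·8 = 40 | 1·3+5·3+2·1+2·7+3·2 = 40
R: 5·7 = 35 | 1·1+5·2+2·3+2·0+3·6 = 35
G: 5·2 = 10 | 1·0+5·0+2·0+2·2+3·2 = 10
gcd(5,1,5,2,2,3) = 1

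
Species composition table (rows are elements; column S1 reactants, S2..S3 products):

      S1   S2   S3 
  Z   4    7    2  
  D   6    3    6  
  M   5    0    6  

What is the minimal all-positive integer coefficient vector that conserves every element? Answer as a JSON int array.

Coefficients: [6, 2, 5]

Z: 6·4 = 24 | 2·7+5·2 = 24
D: 6·6 = 36 | 2·3+5·6 = 36
M: 6·5 = 30 | 2·0+5·6 = 30
gcd(6,2,5) = 1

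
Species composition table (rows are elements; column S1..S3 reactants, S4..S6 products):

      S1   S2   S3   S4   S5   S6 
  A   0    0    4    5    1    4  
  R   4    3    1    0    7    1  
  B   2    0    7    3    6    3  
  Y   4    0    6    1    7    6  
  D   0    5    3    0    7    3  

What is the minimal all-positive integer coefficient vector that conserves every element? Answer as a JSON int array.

Coefficients: [5, 6, 5, 2, 6, 1]

A: 5·0+6·0+5·4 = 20 | 2·5+6·1+1·4 = 20
R: 5·4+6·3+5·1 = 43 | 2·0+6·7+1·1 = 43
B: 5·2+6·0+5·7 = 45 | 2·3+6·6+1·3 = 45
Y: 5·4+6·0+5·6 = 50 | 2·1+6·7+1·6 = 50
D: 5·0+6·5+5·3 = 45 | 2·0+6·7+1·3 = 45
gcd(5,6,5,2,6,1) = 1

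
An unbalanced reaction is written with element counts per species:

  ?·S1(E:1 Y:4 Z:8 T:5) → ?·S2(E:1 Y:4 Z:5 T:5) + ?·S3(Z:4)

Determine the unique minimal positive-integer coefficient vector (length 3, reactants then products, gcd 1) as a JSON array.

Coefficients: [4, 4, 3]

E: 4·1 = 4 | 4·1+3·0 = 4
Y: 4·4 = 16 | 4·4+3·0 = 16
Z: 4·8 = 32 | 4·5+3·4 = 32
T: 4·5 = 20 | 4·5+3·0 = 20
gcd(4,4,3) = 1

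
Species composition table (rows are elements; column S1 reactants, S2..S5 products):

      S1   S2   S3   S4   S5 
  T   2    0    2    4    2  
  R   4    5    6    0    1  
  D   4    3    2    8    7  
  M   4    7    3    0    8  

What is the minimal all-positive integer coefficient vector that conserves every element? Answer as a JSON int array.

T: 6·2 = 12 | 1·0+3·2+1·4+1·2 = 12
R: 6·4 = 24 | 1·5+3·6+1·0+1·1 = 24
D: 6·4 = 24 | 1·3+3·2+1·8+1·7 = 24
M: 6·4 = 24 | 1·7+3·3+1·0+1·8 = 24
gcd(6,1,3,1,1) = 1

Coefficients: [6, 1, 3, 1, 1]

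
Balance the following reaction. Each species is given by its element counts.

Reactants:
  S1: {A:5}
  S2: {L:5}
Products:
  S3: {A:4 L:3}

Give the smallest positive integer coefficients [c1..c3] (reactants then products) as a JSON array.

A: 4·5+3·0 = 20 | 5·4 = 20
L: 4·0+3·5 = 15 | 5·3 = 15
gcd(4,3,5) = 1

Coefficients: [4, 3, 5]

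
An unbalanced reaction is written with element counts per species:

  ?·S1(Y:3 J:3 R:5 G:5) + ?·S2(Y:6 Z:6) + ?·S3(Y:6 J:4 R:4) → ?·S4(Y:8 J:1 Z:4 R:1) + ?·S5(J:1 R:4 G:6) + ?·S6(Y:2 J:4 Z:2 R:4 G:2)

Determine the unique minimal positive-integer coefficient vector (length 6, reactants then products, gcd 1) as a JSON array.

Y: 6·3+5·6+1·6 = 54 | 6·8+4·0+3·2 = 54
J: 6·3+5·0+1·4 = 22 | 6·1+4·1+3·4 = 22
Z: 6·0+5·6+1·0 = 30 | 6·4+4·0+3·2 = 30
R: 6·5+5·0+1·4 = 34 | 6·1+4·4+3·4 = 34
G: 6·5+5·0+1·0 = 30 | 6·0+4·6+3·2 = 30
gcd(6,5,1,6,4,3) = 1

Coefficients: [6, 5, 1, 6, 4, 3]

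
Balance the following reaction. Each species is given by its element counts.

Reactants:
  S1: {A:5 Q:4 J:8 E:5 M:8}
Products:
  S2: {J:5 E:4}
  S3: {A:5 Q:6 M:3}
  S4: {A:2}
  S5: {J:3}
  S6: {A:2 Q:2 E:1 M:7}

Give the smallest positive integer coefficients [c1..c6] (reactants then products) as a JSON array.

Coefficients: [3, 3, 1, 2, 3, 3]

A: 3·5 = 15 | 3·0+1·5+2·2+3·0+3·2 = 15
Q: 3·4 = 12 | 3·0+1·6+2·0+3·0+3·2 = 12
J: 3·8 = 24 | 3·5+1·0+2·0+3·3+3·0 = 24
E: 3·5 = 15 | 3·4+1·0+2·0+3·0+3·1 = 15
M: 3·8 = 24 | 3·0+1·3+2·0+3·0+3·7 = 24
gcd(3,3,1,2,3,3) = 1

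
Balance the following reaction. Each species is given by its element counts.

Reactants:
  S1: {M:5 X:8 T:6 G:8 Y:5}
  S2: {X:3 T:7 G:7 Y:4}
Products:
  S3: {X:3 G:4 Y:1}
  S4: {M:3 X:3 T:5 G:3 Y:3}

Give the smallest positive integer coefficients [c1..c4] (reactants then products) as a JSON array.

M: 3·5+1·0 = 15 | 4·0+5·3 = 15
X: 3·8+1·3 = 27 | 4·3+5·3 = 27
T: 3·6+1·7 = 25 | 4·0+5·5 = 25
G: 3·8+1·7 = 31 | 4·4+5·3 = 31
Y: 3·5+1·4 = 19 | 4·1+5·3 = 19
gcd(3,1,4,5) = 1

Coefficients: [3, 1, 4, 5]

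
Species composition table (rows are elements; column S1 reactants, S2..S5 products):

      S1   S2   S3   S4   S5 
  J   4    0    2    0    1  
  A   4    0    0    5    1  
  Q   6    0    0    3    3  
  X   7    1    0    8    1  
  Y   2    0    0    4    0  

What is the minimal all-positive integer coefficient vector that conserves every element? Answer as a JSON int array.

Coefficients: [4, 6, 5, 2, 6]

J: 4·4 = 16 | 6·0+5·2+2·0+6·1 = 16
A: 4·4 = 16 | 6·0+5·0+2·5+6·1 = 16
Q: 4·6 = 24 | 6·0+5·0+2·3+6·3 = 24
X: 4·7 = 28 | 6·1+5·0+2·8+6·1 = 28
Y: 4·2 = 8 | 6·0+5·0+2·4+6·0 = 8
gcd(4,6,5,2,6) = 1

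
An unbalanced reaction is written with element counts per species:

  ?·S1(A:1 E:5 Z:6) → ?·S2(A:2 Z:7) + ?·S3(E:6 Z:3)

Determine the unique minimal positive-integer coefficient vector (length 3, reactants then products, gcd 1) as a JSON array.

A: 6·1 = 6 | 3·2+5·0 = 6
E: 6·5 = 30 | 3·0+5·6 = 30
Z: 6·6 = 36 | 3·7+5·3 = 36
gcd(6,3,5) = 1

Coefficients: [6, 3, 5]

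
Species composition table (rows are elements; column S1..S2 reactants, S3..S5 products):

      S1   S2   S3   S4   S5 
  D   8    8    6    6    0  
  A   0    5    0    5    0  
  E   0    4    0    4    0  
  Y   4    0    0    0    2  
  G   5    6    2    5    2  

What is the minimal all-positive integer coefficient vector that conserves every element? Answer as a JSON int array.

Coefficients: [1, 5, 3, 5, 2]

D: 1·8+5·8 = 48 | 3·6+5·6+2·0 = 48
A: 1·0+5·5 = 25 | 3·0+5·5+2·0 = 25
E: 1·0+5·4 = 20 | 3·0+5·4+2·0 = 20
Y: 1·4+5·0 = 4 | 3·0+5·0+2·2 = 4
G: 1·5+5·6 = 35 | 3·2+5·5+2·2 = 35
gcd(1,5,3,5,2) = 1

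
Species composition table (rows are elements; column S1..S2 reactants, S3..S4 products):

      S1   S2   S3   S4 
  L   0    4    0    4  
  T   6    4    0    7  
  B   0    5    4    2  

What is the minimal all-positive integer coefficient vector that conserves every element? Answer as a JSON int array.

L: 2·0+4·4 = 16 | 3·0+4·4 = 16
T: 2·6+4·4 = 28 | 3·0+4·7 = 28
B: 2·0+4·5 = 20 | 3·4+4·2 = 20
gcd(2,4,3,4) = 1

Coefficients: [2, 4, 3, 4]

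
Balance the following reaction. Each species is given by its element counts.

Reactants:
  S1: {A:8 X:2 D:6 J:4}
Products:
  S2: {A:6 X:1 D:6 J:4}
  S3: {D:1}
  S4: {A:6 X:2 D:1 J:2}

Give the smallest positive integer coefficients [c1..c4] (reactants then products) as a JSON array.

Coefficients: [3, 2, 4, 2]

A: 3·8 = 24 | 2·6+4·0+2·6 = 24
X: 3·2 = 6 | 2·1+4·0+2·2 = 6
D: 3·6 = 18 | 2·6+4·1+2·1 = 18
J: 3·4 = 12 | 2·4+4·0+2·2 = 12
gcd(3,2,4,2) = 1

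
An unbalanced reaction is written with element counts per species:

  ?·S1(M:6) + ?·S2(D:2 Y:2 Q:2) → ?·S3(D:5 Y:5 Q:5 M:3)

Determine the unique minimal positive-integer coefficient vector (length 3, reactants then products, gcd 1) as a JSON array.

Coefficients: [1, 5, 2]

D: 1·0+5·2 = 10 | 2·5 = 10
Y: 1·0+5·2 = 10 | 2·5 = 10
Q: 1·0+5·2 = 10 | 2·5 = 10
M: 1·6+5·0 = 6 | 2·3 = 6
gcd(1,5,2) = 1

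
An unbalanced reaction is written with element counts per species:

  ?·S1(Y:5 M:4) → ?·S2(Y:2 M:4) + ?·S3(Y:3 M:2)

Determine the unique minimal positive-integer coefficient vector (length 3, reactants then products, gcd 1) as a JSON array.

Y: 4·5 = 20 | 1·2+6·3 = 20
M: 4·4 = 16 | 1·4+6·2 = 16
gcd(4,1,6) = 1

Coefficients: [4, 1, 6]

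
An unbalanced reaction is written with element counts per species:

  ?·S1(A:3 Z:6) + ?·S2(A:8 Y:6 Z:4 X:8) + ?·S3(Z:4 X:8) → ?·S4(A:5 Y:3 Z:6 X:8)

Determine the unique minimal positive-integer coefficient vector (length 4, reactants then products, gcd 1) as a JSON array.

Coefficients: [2, 3, 3, 6]

A: 2·3+3·8+3·0 = 30 | 6·5 = 30
Y: 2·0+3·6+3·0 = 18 | 6·3 = 18
Z: 2·6+3·4+3·4 = 36 | 6·6 = 36
X: 2·0+3·8+3·8 = 48 | 6·8 = 48
gcd(2,3,3,6) = 1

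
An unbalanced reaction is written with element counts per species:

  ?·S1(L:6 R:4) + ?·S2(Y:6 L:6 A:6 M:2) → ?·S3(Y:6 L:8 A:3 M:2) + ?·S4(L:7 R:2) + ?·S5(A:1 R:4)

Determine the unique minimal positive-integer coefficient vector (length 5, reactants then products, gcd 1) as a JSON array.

Y: 5·0+1·6 = 6 | 1·6+4·0+3·0 = 6
L: 5·6+1·6 = 36 | 1·8+4·7+3·0 = 36
A: 5·0+1·6 = 6 | 1·3+4·0+3·1 = 6
R: 5·4+1·0 = 20 | 1·0+4·2+3·4 = 20
M: 5·0+1·2 = 2 | 1·2+4·0+3·0 = 2
gcd(5,1,1,4,3) = 1

Coefficients: [5, 1, 1, 4, 3]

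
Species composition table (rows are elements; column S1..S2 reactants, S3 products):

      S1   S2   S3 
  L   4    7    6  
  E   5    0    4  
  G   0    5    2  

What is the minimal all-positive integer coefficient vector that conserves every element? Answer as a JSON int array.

Coefficients: [4, 2, 5]

L: 4·4+2·7 = 30 | 5·6 = 30
E: 4·5+2·0 = 20 | 5·4 = 20
G: 4·0+2·5 = 10 | 5·2 = 10
gcd(4,2,5) = 1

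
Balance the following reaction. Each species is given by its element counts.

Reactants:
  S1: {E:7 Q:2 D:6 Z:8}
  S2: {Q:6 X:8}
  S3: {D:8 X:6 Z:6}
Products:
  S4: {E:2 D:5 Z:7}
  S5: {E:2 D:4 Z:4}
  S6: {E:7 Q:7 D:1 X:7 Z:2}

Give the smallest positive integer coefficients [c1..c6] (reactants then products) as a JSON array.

Coefficients: [4, 1, 1, 2, 5, 2]

E: 4·7+1·0+1·0 = 28 | 2·2+5·2+2·7 = 28
Q: 4·2+1·6+1·0 = 14 | 2·0+5·0+2·7 = 14
D: 4·6+1·0+1·8 = 32 | 2·5+5·4+2·1 = 32
X: 4·0+1·8+1·6 = 14 | 2·0+5·0+2·7 = 14
Z: 4·8+1·0+1·6 = 38 | 2·7+5·4+2·2 = 38
gcd(4,1,1,2,5,2) = 1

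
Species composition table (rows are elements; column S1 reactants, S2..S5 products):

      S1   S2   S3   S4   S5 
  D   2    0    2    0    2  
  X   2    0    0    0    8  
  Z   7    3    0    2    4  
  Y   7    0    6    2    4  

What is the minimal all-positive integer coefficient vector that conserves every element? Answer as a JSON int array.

Coefficients: [4, 6, 3, 3, 1]

D: 4·2 = 8 | 6·0+3·2+3·0+1·2 = 8
X: 4·2 = 8 | 6·0+3·0+3·0+1·8 = 8
Z: 4·7 = 28 | 6·3+3·0+3·2+1·4 = 28
Y: 4·7 = 28 | 6·0+3·6+3·2+1·4 = 28
gcd(4,6,3,3,1) = 1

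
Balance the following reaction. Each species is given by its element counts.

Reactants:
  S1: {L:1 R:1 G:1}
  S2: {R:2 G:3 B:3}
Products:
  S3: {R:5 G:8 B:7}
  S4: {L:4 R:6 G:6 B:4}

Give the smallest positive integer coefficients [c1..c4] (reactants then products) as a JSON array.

Coefficients: [4, 6, 2, 1]

L: 4·1+6·0 = 4 | 2·0+1·4 = 4
R: 4·1+6·2 = 16 | 2·5+1·6 = 16
G: 4·1+6·3 = 22 | 2·8+1·6 = 22
B: 4·0+6·3 = 18 | 2·7+1·4 = 18
gcd(4,6,2,1) = 1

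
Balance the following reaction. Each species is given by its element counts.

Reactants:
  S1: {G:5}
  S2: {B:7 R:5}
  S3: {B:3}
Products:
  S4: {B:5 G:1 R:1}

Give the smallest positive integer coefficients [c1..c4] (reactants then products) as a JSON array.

B: 1·0+1·7+6·3 = 25 | 5·5 = 25
G: 1·5+1·0+6·0 = 5 | 5·1 = 5
R: 1·0+1·5+6·0 = 5 | 5·1 = 5
gcd(1,1,6,5) = 1

Coefficients: [1, 1, 6, 5]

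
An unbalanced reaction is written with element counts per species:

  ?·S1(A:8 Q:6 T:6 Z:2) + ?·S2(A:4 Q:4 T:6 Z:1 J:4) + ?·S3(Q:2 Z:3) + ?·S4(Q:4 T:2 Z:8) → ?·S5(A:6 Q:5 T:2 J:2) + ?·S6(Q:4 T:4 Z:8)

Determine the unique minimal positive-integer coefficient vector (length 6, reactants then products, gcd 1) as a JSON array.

Coefficients: [2, 2, 6, 2, 4, 5]

A: 2·8+2·4+6·0+2·0 = 24 | 4·6+5·0 = 24
Q: 2·6+2·4+6·2+2·4 = 40 | 4·5+5·4 = 40
T: 2·6+2·6+6·0+2·2 = 28 | 4·2+5·4 = 28
Z: 2·2+2·1+6·3+2·8 = 40 | 4·0+5·8 = 40
J: 2·0+2·4+6·0+2·0 = 8 | 4·2+5·0 = 8
gcd(2,2,6,2,4,5) = 1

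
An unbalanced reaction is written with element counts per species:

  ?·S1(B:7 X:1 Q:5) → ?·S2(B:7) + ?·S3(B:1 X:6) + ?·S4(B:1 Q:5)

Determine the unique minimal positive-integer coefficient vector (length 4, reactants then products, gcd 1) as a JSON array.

B: 6·7 = 42 | 5·7+1·1+6·1 = 42
X: 6·1 = 6 | 5·0+1·6+6·0 = 6
Q: 6·5 = 30 | 5·0+1·0+6·5 = 30
gcd(6,5,1,6) = 1

Coefficients: [6, 5, 1, 6]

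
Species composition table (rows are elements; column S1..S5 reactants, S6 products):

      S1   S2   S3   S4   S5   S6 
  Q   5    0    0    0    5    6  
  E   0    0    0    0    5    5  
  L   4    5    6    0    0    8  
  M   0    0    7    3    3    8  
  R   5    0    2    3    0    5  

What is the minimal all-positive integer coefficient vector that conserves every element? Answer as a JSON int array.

Coefficients: [1, 6, 1, 6, 5, 5]

Q: 1·5+6·0+1·0+6·0+5·5 = 30 | 5·6 = 30
E: 1·0+6·0+1·0+6·0+5·5 = 25 | 5·5 = 25
L: 1·4+6·5+1·6+6·0+5·0 = 40 | 5·8 = 40
M: 1·0+6·0+1·7+6·3+5·3 = 40 | 5·8 = 40
R: 1·5+6·0+1·2+6·3+5·0 = 25 | 5·5 = 25
gcd(1,6,1,6,5,5) = 1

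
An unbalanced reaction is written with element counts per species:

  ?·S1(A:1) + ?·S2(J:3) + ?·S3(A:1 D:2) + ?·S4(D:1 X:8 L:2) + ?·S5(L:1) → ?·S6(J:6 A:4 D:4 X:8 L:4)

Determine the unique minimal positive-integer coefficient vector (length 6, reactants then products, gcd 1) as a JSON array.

Coefficients: [5, 4, 3, 2, 4, 2]

J: 5·0+4·3+3·0+2·0+4·0 = 12 | 2·6 = 12
A: 5·1+4·0+3·1+2·0+4·0 = 8 | 2·4 = 8
D: 5·0+4·0+3·2+2·1+4·0 = 8 | 2·4 = 8
X: 5·0+4·0+3·0+2·8+4·0 = 16 | 2·8 = 16
L: 5·0+4·0+3·0+2·2+4·1 = 8 | 2·4 = 8
gcd(5,4,3,2,4,2) = 1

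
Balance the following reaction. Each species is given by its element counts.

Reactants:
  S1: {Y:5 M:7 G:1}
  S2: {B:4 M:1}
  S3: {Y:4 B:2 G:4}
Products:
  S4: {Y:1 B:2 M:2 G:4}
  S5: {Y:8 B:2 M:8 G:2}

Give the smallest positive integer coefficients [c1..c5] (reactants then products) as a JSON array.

Y: 6·5+2·0+3·4 = 42 | 2·1+5·8 = 42
B: 6·0+2·4+3·2 = 14 | 2·2+5·2 = 14
M: 6·7+2·1+3·0 = 44 | 2·2+5·8 = 44
G: 6·1+2·0+3·4 = 18 | 2·4+5·2 = 18
gcd(6,2,3,2,5) = 1

Coefficients: [6, 2, 3, 2, 5]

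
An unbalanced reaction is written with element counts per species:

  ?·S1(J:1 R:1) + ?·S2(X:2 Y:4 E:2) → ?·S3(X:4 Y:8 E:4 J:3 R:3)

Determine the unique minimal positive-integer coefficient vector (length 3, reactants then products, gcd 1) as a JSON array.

X: 3·0+2·2 = 4 | 1·4 = 4
Y: 3·0+2·4 = 8 | 1·8 = 8
E: 3·0+2·2 = 4 | 1·4 = 4
J: 3·1+2·0 = 3 | 1·3 = 3
R: 3·1+2·0 = 3 | 1·3 = 3
gcd(3,2,1) = 1

Coefficients: [3, 2, 1]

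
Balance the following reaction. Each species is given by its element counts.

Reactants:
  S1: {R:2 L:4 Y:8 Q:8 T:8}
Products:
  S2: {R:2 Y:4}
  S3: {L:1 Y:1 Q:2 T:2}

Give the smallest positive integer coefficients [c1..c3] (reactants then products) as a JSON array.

Coefficients: [1, 1, 4]

R: 1·2 = 2 | 1·2+4·0 = 2
L: 1·4 = 4 | 1·0+4·1 = 4
Y: 1·8 = 8 | 1·4+4·1 = 8
Q: 1·8 = 8 | 1·0+4·2 = 8
T: 1·8 = 8 | 1·0+4·2 = 8
gcd(1,1,4) = 1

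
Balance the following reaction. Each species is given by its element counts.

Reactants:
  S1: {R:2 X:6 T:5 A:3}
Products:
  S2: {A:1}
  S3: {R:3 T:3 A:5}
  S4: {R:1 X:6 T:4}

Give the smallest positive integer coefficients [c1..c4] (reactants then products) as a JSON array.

R: 3·2 = 6 | 4·0+1·3+3·1 = 6
X: 3·6 = 18 | 4·0+1·0+3·6 = 18
T: 3·5 = 15 | 4·0+1·3+3·4 = 15
A: 3·3 = 9 | 4·1+1·5+3·0 = 9
gcd(3,4,1,3) = 1

Coefficients: [3, 4, 1, 3]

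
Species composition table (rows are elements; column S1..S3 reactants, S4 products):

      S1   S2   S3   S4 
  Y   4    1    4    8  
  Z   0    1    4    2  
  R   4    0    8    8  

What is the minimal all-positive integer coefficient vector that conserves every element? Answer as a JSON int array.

Y: 6·4+4·1+1·4 = 32 | 4·8 = 32
Z: 6·0+4·1+1·4 = 8 | 4·2 = 8
R: 6·4+4·0+1·8 = 32 | 4·8 = 32
gcd(6,4,1,4) = 1

Coefficients: [6, 4, 1, 4]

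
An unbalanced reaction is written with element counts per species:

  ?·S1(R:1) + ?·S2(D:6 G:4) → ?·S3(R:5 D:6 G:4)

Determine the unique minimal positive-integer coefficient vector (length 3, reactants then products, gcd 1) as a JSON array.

Coefficients: [5, 1, 1]

R: 5·1+1·0 = 5 | 1·5 = 5
D: 5·0+1·6 = 6 | 1·6 = 6
G: 5·0+1·4 = 4 | 1·4 = 4
gcd(5,1,1) = 1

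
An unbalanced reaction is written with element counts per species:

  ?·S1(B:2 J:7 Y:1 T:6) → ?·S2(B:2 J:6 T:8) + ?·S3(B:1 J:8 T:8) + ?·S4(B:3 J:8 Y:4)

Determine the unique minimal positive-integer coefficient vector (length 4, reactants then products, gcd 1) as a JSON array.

B: 4·2 = 8 | 2·2+1·1+1·3 = 8
J: 4·7 = 28 | 2·6+1·8+1·8 = 28
Y: 4·1 = 4 | 2·0+1·0+1·4 = 4
T: 4·6 = 24 | 2·8+1·8+1·0 = 24
gcd(4,2,1,1) = 1

Coefficients: [4, 2, 1, 1]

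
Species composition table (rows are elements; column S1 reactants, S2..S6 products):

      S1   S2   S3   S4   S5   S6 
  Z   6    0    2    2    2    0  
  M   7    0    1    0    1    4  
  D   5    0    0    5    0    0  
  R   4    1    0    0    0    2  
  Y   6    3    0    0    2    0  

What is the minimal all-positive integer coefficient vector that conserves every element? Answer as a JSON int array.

Z: 4·6 = 24 | 6·0+5·2+4·2+3·2+5·0 = 24
M: 4·7 = 28 | 6·0+5·1+4·0+3·1+5·4 = 28
D: 4·5 = 20 | 6·0+5·0+4·5+3·0+5·0 = 20
R: 4·4 = 16 | 6·1+5·0+4·0+3·0+5·2 = 16
Y: 4·6 = 24 | 6·3+5·0+4·0+3·2+5·0 = 24
gcd(4,6,5,4,3,5) = 1

Coefficients: [4, 6, 5, 4, 3, 5]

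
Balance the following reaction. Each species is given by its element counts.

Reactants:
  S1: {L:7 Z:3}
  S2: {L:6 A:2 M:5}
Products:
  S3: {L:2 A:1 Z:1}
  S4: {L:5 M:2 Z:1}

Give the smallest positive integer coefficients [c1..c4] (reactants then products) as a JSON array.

Coefficients: [3, 2, 4, 5]

L: 3·7+2·6 = 33 | 4·2+5·5 = 33
A: 3·0+2·2 = 4 | 4·1+5·0 = 4
M: 3·0+2·5 = 10 | 4·0+5·2 = 10
Z: 3·3+2·0 = 9 | 4·1+5·1 = 9
gcd(3,2,4,5) = 1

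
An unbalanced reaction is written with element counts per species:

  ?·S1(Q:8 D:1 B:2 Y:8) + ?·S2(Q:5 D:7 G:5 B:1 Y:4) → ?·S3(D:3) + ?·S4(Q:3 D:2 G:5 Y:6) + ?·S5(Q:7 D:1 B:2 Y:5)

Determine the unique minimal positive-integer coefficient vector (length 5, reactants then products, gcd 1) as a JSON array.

Q: 3·8+2·5 = 34 | 3·0+2·3+4·7 = 34
D: 3·1+2·7 = 17 | 3·3+2·2+4·1 = 17
G: 3·0+2·5 = 10 | 3·0+2·5+4·0 = 10
B: 3·2+2·1 = 8 | 3·0+2·0+4·2 = 8
Y: 3·8+2·4 = 32 | 3·0+2·6+4·5 = 32
gcd(3,2,3,2,4) = 1

Coefficients: [3, 2, 3, 2, 4]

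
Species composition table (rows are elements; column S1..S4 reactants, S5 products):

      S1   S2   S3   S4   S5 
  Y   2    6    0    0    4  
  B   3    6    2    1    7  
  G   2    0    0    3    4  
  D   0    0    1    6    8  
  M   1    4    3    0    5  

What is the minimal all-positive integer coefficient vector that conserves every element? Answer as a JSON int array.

Y: 1·2+3·6+4·0+6·0 = 20 | 5·4 = 20
B: 1·3+3·6+4·2+6·1 = 35 | 5·7 = 35
G: 1·2+3·0+4·0+6·3 = 20 | 5·4 = 20
D: 1·0+3·0+4·1+6·6 = 40 | 5·8 = 40
M: 1·1+3·4+4·3+6·0 = 25 | 5·5 = 25
gcd(1,3,4,6,5) = 1

Coefficients: [1, 3, 4, 6, 5]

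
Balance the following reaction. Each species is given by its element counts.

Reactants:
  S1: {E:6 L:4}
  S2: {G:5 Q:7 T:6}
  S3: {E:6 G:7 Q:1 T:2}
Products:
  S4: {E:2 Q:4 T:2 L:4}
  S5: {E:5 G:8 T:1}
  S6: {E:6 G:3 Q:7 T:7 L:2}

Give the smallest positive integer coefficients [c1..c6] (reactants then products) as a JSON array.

E: 5·6+5·0+5·6 = 60 | 3·2+6·5+4·6 = 60
G: 5·0+5·5+5·7 = 60 | 3·0+6·8+4·3 = 60
Q: 5·0+5·7+5·1 = 40 | 3·4+6·0+4·7 = 40
T: 5·0+5·6+5·2 = 40 | 3·2+6·1+4·7 = 40
L: 5·4+5·0+5·0 = 20 | 3·4+6·0+4·2 = 20
gcd(5,5,5,3,6,4) = 1

Coefficients: [5, 5, 5, 3, 6, 4]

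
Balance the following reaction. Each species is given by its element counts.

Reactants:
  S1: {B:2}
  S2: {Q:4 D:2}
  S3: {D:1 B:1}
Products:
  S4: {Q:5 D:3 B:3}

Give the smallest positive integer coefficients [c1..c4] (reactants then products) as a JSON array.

Q: 5·0+5·4+2·0 = 20 | 4·5 = 20
D: 5·0+5·2+2·1 = 12 | 4·3 = 12
B: 5·2+5·0+2·1 = 12 | 4·3 = 12
gcd(5,5,2,4) = 1

Coefficients: [5, 5, 2, 4]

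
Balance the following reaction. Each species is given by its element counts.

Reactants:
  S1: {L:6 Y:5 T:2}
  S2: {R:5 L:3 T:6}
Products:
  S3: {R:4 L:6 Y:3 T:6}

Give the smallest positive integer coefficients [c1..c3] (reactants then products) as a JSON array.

R: 3·0+4·5 = 20 | 5·4 = 20
L: 3·6+4·3 = 30 | 5·6 = 30
Y: 3·5+4·0 = 15 | 5·3 = 15
T: 3·2+4·6 = 30 | 5·6 = 30
gcd(3,4,5) = 1

Coefficients: [3, 4, 5]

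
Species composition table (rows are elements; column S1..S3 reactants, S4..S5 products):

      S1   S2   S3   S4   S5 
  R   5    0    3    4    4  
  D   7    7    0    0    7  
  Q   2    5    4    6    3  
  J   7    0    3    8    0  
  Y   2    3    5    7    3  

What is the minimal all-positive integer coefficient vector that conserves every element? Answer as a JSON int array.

Coefficients: [2, 1, 6, 4, 3]

R: 2·5+1·0+6·3 = 28 | 4·4+3·4 = 28
D: 2·7+1·7+6·0 = 21 | 4·0+3·7 = 21
Q: 2·2+1·5+6·4 = 33 | 4·6+3·3 = 33
J: 2·7+1·0+6·3 = 32 | 4·8+3·0 = 32
Y: 2·2+1·3+6·5 = 37 | 4·7+3·3 = 37
gcd(2,1,6,4,3) = 1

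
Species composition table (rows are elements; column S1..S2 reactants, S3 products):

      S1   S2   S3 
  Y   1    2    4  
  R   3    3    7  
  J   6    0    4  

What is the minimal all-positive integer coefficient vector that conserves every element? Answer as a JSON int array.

Y: 2·1+5·2 = 12 | 3·4 = 12
R: 2·3+5·3 = 21 | 3·7 = 21
J: 2·6+5·0 = 12 | 3·4 = 12
gcd(2,5,3) = 1

Coefficients: [2, 5, 3]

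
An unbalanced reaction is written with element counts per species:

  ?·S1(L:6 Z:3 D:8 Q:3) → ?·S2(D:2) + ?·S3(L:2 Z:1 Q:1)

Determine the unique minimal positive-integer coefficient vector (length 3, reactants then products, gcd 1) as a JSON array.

L: 1·6 = 6 | 4·0+3·2 = 6
Z: 1·3 = 3 | 4·0+3·1 = 3
D: 1·8 = 8 | 4·2+3·0 = 8
Q: 1·3 = 3 | 4·0+3·1 = 3
gcd(1,4,3) = 1

Coefficients: [1, 4, 3]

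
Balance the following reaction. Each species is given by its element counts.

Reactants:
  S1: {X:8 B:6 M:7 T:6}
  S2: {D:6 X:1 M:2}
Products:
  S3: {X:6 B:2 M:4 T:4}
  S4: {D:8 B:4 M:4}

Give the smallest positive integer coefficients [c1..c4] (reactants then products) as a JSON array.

D: 4·0+4·6 = 24 | 6·0+3·8 = 24
X: 4·8+4·1 = 36 | 6·6+3·0 = 36
B: 4·6+4·0 = 24 | 6·2+3·4 = 24
M: 4·7+4·2 = 36 | 6·4+3·4 = 36
T: 4·6+4·0 = 24 | 6·4+3·0 = 24
gcd(4,4,6,3) = 1

Coefficients: [4, 4, 6, 3]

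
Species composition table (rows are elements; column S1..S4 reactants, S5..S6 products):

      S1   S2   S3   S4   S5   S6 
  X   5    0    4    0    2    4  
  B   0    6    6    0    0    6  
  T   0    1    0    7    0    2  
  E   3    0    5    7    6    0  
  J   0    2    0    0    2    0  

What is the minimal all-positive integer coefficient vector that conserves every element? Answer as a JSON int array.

X: 6·5+5·0+1·4+1·0 = 34 | 5·2+6·4 = 34
B: 6·0+5·6+1·6+1·0 = 36 | 5·0+6·6 = 36
T: 6·0+5·1+1·0+1·7 = 12 | 5·0+6·2 = 12
E: 6·3+5·0+1·5+1·7 = 30 | 5·6+6·0 = 30
J: 6·0+5·2+1·0+1·0 = 10 | 5·2+6·0 = 10
gcd(6,5,1,1,5,6) = 1

Coefficients: [6, 5, 1, 1, 5, 6]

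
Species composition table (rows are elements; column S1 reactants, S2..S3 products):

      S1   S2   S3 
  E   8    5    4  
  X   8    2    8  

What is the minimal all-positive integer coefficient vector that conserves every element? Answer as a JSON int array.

Coefficients: [4, 4, 3]

E: 4·8 = 32 | 4·5+3·4 = 32
X: 4·8 = 32 | 4·2+3·8 = 32
gcd(4,4,3) = 1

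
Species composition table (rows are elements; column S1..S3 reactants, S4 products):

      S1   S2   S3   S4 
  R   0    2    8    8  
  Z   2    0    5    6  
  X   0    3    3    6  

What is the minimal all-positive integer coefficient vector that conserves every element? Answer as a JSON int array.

Coefficients: [4, 4, 2, 3]

R: 4·0+4·2+2·8 = 24 | 3·8 = 24
Z: 4·2+4·0+2·5 = 18 | 3·6 = 18
X: 4·0+4·3+2·3 = 18 | 3·6 = 18
gcd(4,4,2,3) = 1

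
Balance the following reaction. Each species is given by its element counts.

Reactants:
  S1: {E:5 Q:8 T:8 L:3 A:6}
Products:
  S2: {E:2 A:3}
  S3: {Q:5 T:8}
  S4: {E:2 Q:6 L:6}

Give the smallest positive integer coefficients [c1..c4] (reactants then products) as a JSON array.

Coefficients: [2, 4, 2, 1]

E: 2·5 = 10 | 4·2+2·0+1·2 = 10
Q: 2·8 = 16 | 4·0+2·5+1·6 = 16
T: 2·8 = 16 | 4·0+2·8+1·0 = 16
L: 2·3 = 6 | 4·0+2·0+1·6 = 6
A: 2·6 = 12 | 4·3+2·0+1·0 = 12
gcd(2,4,2,1) = 1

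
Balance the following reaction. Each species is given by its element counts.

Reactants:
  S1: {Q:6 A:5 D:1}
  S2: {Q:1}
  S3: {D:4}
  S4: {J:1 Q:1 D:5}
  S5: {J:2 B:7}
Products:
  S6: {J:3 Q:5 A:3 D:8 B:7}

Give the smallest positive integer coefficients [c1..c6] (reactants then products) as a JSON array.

Coefficients: [3, 2, 3, 5, 5, 5]

J: 3·0+2·0+3·0+5·1+5·2 = 15 | 5·3 = 15
Q: 3·6+2·1+3·0+5·1+5·0 = 25 | 5·5 = 25
A: 3·5+2·0+3·0+5·0+5·0 = 15 | 5·3 = 15
D: 3·1+2·0+3·4+5·5+5·0 = 40 | 5·8 = 40
B: 3·0+2·0+3·0+5·0+5·7 = 35 | 5·7 = 35
gcd(3,2,3,5,5,5) = 1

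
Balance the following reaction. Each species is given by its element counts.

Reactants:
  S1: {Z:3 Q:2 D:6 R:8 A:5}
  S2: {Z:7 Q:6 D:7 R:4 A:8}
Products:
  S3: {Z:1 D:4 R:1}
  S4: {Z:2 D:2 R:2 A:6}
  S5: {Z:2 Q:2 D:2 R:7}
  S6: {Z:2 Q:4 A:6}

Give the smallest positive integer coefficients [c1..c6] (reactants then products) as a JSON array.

Coefficients: [4, 2, 6, 3, 4, 3]

Z: 4·3+2·7 = 26 | 6·1+3·2+4·2+3·2 = 26
Q: 4·2+2·6 = 20 | 6·0+3·0+4·2+3·4 = 20
D: 4·6+2·7 = 38 | 6·4+3·2+4·2+3·0 = 38
R: 4·8+2·4 = 40 | 6·1+3·2+4·7+3·0 = 40
A: 4·5+2·8 = 36 | 6·0+3·6+4·0+3·6 = 36
gcd(4,2,6,3,4,3) = 1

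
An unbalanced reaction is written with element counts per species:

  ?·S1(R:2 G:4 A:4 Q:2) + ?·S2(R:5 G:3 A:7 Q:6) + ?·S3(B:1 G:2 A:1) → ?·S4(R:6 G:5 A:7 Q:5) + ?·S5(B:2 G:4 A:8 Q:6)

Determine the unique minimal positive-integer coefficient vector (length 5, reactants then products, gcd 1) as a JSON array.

R: 3·2+6·5+4·0 = 36 | 6·6+2·0 = 36
B: 3·0+6·0+4·1 = 4 | 6·0+2·2 = 4
G: 3·4+6·3+4·2 = 38 | 6·5+2·4 = 38
A: 3·4+6·7+4·1 = 58 | 6·7+2·8 = 58
Q: 3·2+6·6+4·0 = 42 | 6·5+2·6 = 42
gcd(3,6,4,6,2) = 1

Coefficients: [3, 6, 4, 6, 2]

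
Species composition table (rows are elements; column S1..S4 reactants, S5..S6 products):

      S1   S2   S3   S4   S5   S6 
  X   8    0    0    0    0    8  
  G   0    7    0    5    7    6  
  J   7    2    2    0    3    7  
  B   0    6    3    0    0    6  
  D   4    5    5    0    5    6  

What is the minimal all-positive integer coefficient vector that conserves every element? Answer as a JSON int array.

X: 5·8+4·0+2·0+6·0 = 40 | 4·0+5·8 = 40
G: 5·0+4·7+2·0+6·5 = 58 | 4·7+5·6 = 58
J: 5·7+4·2+2·2+6·0 = 47 | 4·3+5·7 = 47
B: 5·0+4·6+2·3+6·0 = 30 | 4·0+5·6 = 30
D: 5·4+4·5+2·5+6·0 = 50 | 4·5+5·6 = 50
gcd(5,4,2,6,4,5) = 1

Coefficients: [5, 4, 2, 6, 4, 5]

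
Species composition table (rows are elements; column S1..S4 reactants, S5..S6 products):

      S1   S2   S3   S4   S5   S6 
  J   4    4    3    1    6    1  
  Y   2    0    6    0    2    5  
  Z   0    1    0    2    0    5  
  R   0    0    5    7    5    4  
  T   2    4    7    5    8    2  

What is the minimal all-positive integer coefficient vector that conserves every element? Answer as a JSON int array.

J: 5·4+2·4+2·3+4·1 = 38 | 6·6+2·1 = 38
Y: 5·2+2·0+2·6+4·0 = 22 | 6·2+2·5 = 22
Z: 5·0+2·1+2·0+4·2 = 10 | 6·0+2·5 = 10
R: 5·0+2·0+2·5+4·7 = 38 | 6·5+2·4 = 38
T: 5·2+2·4+2·7+4·5 = 52 | 6·8+2·2 = 52
gcd(5,2,2,4,6,2) = 1

Coefficients: [5, 2, 2, 4, 6, 2]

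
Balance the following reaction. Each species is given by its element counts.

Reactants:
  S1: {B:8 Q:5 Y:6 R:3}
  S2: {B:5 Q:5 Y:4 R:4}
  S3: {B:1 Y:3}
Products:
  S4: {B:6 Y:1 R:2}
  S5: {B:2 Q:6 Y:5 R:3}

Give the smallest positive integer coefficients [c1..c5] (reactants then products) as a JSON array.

Coefficients: [1, 5, 1, 4, 5]

B: 1·8+5·5+1·1 = 34 | 4·6+5·2 = 34
Q: 1·5+5·5+1·0 = 30 | 4·0+5·6 = 30
Y: 1·6+5·4+1·3 = 29 | 4·1+5·5 = 29
R: 1·3+5·4+1·0 = 23 | 4·2+5·3 = 23
gcd(1,5,1,4,5) = 1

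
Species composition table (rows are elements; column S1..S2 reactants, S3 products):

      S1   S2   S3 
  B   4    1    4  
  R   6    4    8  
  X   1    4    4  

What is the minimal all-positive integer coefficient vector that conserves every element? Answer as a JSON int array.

Coefficients: [4, 4, 5]

B: 4·4+4·1 = 20 | 5·4 = 20
R: 4·6+4·4 = 40 | 5·8 = 40
X: 4·1+4·4 = 20 | 5·4 = 20
gcd(4,4,5) = 1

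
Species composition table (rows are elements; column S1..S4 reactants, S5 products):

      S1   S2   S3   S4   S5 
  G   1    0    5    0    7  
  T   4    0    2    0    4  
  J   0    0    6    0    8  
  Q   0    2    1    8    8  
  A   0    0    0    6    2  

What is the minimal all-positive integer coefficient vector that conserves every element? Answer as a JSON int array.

Coefficients: [1, 6, 4, 1, 3]

G: 1·1+6·0+4·5+1·0 = 21 | 3·7 = 21
T: 1·4+6·0+4·2+1·0 = 12 | 3·4 = 12
J: 1·0+6·0+4·6+1·0 = 24 | 3·8 = 24
Q: 1·0+6·2+4·1+1·8 = 24 | 3·8 = 24
A: 1·0+6·0+4·0+1·6 = 6 | 3·2 = 6
gcd(1,6,4,1,3) = 1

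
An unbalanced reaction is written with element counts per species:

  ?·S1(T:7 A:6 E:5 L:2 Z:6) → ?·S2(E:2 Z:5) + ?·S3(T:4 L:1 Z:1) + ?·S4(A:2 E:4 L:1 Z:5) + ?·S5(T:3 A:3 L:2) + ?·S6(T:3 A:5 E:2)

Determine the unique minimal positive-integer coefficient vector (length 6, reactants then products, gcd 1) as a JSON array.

T: 6·7 = 42 | 2·0+6·4+4·0+1·3+5·3 = 42
A: 6·6 = 36 | 2·0+6·0+4·2+1·3+5·5 = 36
E: 6·5 = 30 | 2·2+6·0+4·4+1·0+5·2 = 30
L: 6·2 = 12 | 2·0+6·1+4·1+1·2+5·0 = 12
Z: 6·6 = 36 | 2·5+6·1+4·5+1·0+5·0 = 36
gcd(6,2,6,4,1,5) = 1

Coefficients: [6, 2, 6, 4, 1, 5]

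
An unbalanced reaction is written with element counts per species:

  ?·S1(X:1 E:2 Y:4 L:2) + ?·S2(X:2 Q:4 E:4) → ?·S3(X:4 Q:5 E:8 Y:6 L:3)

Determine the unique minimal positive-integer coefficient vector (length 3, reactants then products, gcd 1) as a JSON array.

X: 6·1+5·2 = 16 | 4·4 = 16
Q: 6·0+5·4 = 20 | 4·5 = 20
E: 6·2+5·4 = 32 | 4·8 = 32
Y: 6·4+5·0 = 24 | 4·6 = 24
L: 6·2+5·0 = 12 | 4·3 = 12
gcd(6,5,4) = 1

Coefficients: [6, 5, 4]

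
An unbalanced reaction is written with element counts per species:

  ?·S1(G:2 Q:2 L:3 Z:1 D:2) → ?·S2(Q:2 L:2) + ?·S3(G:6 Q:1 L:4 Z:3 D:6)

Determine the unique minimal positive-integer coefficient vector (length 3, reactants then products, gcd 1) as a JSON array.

Coefficients: [6, 5, 2]

G: 6·2 = 12 | 5·0+2·6 = 12
Q: 6·2 = 12 | 5·2+2·1 = 12
L: 6·3 = 18 | 5·2+2·4 = 18
Z: 6·1 = 6 | 5·0+2·3 = 6
D: 6·2 = 12 | 5·0+2·6 = 12
gcd(6,5,2) = 1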